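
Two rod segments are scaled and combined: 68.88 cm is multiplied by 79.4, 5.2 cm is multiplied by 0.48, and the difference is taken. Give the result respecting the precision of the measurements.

5.47 × 10³ cm

68.88 × 79.4 = 5469.072 → 5.47 × 10³ cm (3 s.f., last digit at the 10^1 place).
5.2 × 0.48 = 2.496 → 2.5 cm (2 s.f., last digit at the 10^-1 place).
Difference: 5466.576 cm; keep the coarser place, 10^1.
Result: 5.47 × 10³ cm.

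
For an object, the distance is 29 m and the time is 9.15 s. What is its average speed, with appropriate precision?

average speed = 29 m ÷ 9.15 s = 3.1693989071… m/s.
29 has 2 significant figures; 9.15 has 3.
Division/multiplication keeps the fewest: 2 significant figures.
Rounded: 3.2 m/s.

3.2 m/s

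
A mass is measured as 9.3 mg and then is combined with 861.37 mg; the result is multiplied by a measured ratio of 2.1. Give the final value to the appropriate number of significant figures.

9.3 mg + 861.37 mg = 870.67 mg; the sum is limited to 1 decimal place (4 s.f.).
Carrying full precision, 870.67 × 2.1 = 1828.407 mg; 2.1 has 2 s.f., so the result keeps min(4, 2) = 2 s.f.
Rounded to 2 significant figures: 1.8 × 10³ mg.

1.8 × 10³ mg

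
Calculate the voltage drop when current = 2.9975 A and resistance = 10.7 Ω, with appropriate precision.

voltage drop = 2.9975 A × 10.7 Ω = 32.07325 V.
2.9975 has 5 significant figures; 10.7 has 3.
Division/multiplication keeps the fewest: 3 significant figures.
Rounded: 32.1 V.

32.1 V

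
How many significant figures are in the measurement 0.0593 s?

0.0593: leading zeros are not significant.

3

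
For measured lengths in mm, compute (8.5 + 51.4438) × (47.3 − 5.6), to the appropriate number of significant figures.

8.5 + 51.4438 = 59.9438, limited to 1 d.p. → 3 s.f.; 47.3 − 5.6 = 41.7, limited to 1 d.p. → 3 s.f.
Carrying full precision, 59.9438 × 41.7 = 2499.65646; keep min(3, 3) = 3 s.f.
Rounded to 3 significant figures: 2.50 × 10^3 mm².

2.50 × 10^3 mm²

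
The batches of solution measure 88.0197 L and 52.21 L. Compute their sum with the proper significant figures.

140.23 L

88.0197 L + 52.21 L = 140.2297 L.
Addition/subtraction keeps the fewest decimal places: 88.0197 → 4 decimal places, 52.21 → 2 decimal places; limit is 2.
Rounded to 2 decimal places: 140.23 L.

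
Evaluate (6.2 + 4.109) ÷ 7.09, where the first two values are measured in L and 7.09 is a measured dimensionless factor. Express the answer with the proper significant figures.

1.45 L

6.2 L + 4.109 L = 10.309 L; the sum is limited to 1 decimal place (3 s.f.).
Carrying full precision, 10.309 ÷ 7.09 = 1.45401974612… L; 7.09 has 3 s.f., so the result keeps min(3, 3) = 3 s.f.
Rounded to 3 significant figures: 1.45 L.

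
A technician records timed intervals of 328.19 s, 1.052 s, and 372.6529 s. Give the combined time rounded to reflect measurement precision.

328.19 s + 1.052 s + 372.6529 s = 701.8949 s.
Addition/subtraction keeps the fewest decimal places: 328.19 → 2 decimal places, 1.052 → 3 decimal places, 372.6529 → 4 decimal places; limit is 2.
Rounded to 2 decimal places: 701.89 s.

701.89 s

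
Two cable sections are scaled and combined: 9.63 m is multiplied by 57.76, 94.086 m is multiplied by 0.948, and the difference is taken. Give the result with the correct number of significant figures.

467 m

9.63 × 57.76 = 556.2288 → 556 m (3 s.f., last digit at the 10^0 place).
94.086 × 0.948 = 89.193528 → 89.2 m (3 s.f., last digit at the 10^-1 place).
Difference: 467.035272 m; keep the coarser place, 10^0.
Result: 467 m.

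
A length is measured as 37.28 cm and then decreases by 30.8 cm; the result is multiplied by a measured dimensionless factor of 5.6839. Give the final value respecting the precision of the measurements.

37 cm

37.28 cm − 30.8 cm = 6.48 cm; the difference is limited to 1 decimal place (2 s.f.).
Carrying full precision, 6.48 × 5.6839 = 36.831672 cm; 5.6839 has 5 s.f., so the result keeps min(2, 5) = 2 s.f.
Rounded to 2 significant figures: 37 cm.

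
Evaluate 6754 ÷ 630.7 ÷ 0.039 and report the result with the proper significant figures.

6754 ÷ 630.7 ÷ 0.039 = 274.582982685…
Multiplication/division keeps the fewest significant figures: 6754 → 4 s.f., 630.7 → 4 s.f., 0.039 → 2 s.f.; limit is 2.
Rounded to 2 significant figures: 2.7 × 10^2.

2.7 × 10^2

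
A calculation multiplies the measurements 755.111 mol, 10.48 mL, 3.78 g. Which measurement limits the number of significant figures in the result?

755.111 mol → 6 s.f.; 10.48 mL → 4 s.f.; 3.78 g → 3 s.f.
The fewest is 3 significant figures, from 3.78 g.

3.78 g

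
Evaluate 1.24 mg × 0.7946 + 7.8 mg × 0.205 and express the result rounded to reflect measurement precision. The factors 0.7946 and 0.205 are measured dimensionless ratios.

2.6 mg

1.24 × 0.7946 = 0.985304 → 0.985 mg (3 s.f., last digit at the 10^-3 place).
7.8 × 0.205 = 1.599 → 1.6 mg (2 s.f., last digit at the 10^-1 place).
Sum: 2.584304 mg; keep the coarser place, 10^-1.
Result: 2.6 mg.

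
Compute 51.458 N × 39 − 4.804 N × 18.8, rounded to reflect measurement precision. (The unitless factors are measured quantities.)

51.458 × 39 = 2006.862 → 2.0 × 10³ N (2 s.f., last digit at the 10^2 place).
4.804 × 18.8 = 90.3152 → 90.3 N (3 s.f., last digit at the 10^-1 place).
Difference: 1916.5468 N; keep the coarser place, 10^2.
Result: 1.9 × 10³ N.

1.9 × 10³ N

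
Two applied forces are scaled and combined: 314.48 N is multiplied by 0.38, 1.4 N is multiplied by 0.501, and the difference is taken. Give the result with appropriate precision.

1.2 × 10^2 N

314.48 × 0.38 = 119.5024 → 1.2 × 10^2 N (2 s.f., last digit at the 10^1 place).
1.4 × 0.501 = 0.7014 → 0.70 N (2 s.f., last digit at the 10^-2 place).
Difference: 118.801 N; keep the coarser place, 10^1.
Result: 1.2 × 10^2 N.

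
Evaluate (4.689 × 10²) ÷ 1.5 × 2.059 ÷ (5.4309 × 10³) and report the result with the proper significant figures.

(4.689 × 10²) ÷ 1.5 × 2.059 ÷ (5.4309 × 10³) = 0.118515052754…
Multiplication/division keeps the fewest significant figures: 4.689 × 10² → 4 s.f., 1.5 → 2 s.f., 2.059 → 4 s.f., 5.4309 × 10³ → 5 s.f.; limit is 2.
Rounded to 2 significant figures: 0.12.

0.12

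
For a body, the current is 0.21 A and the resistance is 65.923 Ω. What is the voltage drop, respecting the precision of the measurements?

voltage drop = 0.21 A × 65.923 Ω = 13.84383 V.
0.21 has 2 significant figures; 65.923 has 5.
Division/multiplication keeps the fewest: 2 significant figures.
Rounded: 14 V.

14 V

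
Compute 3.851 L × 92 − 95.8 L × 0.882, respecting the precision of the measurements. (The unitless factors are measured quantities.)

3.851 × 92 = 354.292 → 3.5 × 10^2 L (2 s.f., last digit at the 10^1 place).
95.8 × 0.882 = 84.4956 → 84.5 L (3 s.f., last digit at the 10^-1 place).
Difference: 269.7964 L; keep the coarser place, 10^1.
Result: 2.7 × 10^2 L.

2.7 × 10^2 L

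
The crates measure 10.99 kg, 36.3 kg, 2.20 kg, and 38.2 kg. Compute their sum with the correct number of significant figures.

10.99 kg + 36.3 kg + 2.20 kg + 38.2 kg = 87.69 kg.
Addition/subtraction keeps the fewest decimal places: 10.99 → 2 decimal places, 36.3 → 1 decimal place, 2.20 → 2 decimal places, 38.2 → 1 decimal place; limit is 1.
Rounded to 1 decimal place: 87.7 kg.

87.7 kg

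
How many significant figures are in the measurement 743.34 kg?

743.34: every digit is nonzero and significant.

5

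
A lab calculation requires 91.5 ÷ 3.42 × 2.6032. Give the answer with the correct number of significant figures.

91.5 ÷ 3.42 × 2.6032 = 69.6470175439…
Multiplication/division keeps the fewest significant figures: 91.5 → 3 s.f., 3.42 → 3 s.f., 2.6032 → 5 s.f.; limit is 3.
Rounded to 3 significant figures: 69.6.

69.6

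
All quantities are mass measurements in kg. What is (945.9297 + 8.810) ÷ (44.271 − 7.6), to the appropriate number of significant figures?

945.9297 + 8.810 = 954.7397, limited to 3 d.p. → 6 s.f.; 44.271 − 7.6 = 36.671, limited to 1 d.p. → 3 s.f.
Carrying full precision, 954.7397 ÷ 36.671 = 26.035278558…; keep min(6, 3) = 3 s.f.
Rounded to 3 significant figures: 26.0.

26.0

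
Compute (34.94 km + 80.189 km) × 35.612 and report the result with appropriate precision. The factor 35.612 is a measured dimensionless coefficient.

4100.0 km

34.94 km + 80.189 km = 115.129 km; the sum is limited to 2 decimal places (5 s.f.).
Carrying full precision, 115.129 × 35.612 = 4099.973948 km; 35.612 has 5 s.f., so the result keeps min(5, 5) = 5 s.f.
Rounded to 5 significant figures: 4100.0 km.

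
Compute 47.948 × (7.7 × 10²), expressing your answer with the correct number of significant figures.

47.948 × (7.7 × 10²) = 36919.96
Multiplication/division keeps the fewest significant figures: 47.948 → 5 s.f., 7.7 × 10² → 2 s.f.; limit is 2.
Rounded to 2 significant figures: 3.7 × 10⁴.

3.7 × 10⁴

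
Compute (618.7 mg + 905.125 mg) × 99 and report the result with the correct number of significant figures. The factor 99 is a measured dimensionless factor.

618.7 mg + 905.125 mg = 1523.825 mg; the sum is limited to 1 decimal place (5 s.f.).
Carrying full precision, 1523.825 × 99 = 150858.675 mg; 99 has 2 s.f., so the result keeps min(5, 2) = 2 s.f.
Rounded to 2 significant figures: 1.5 × 10^5 mg.

1.5 × 10^5 mg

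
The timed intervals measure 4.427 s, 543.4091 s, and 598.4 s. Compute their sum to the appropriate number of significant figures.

1146.2 s

4.427 s + 543.4091 s + 598.4 s = 1146.2361 s.
Addition/subtraction keeps the fewest decimal places: 4.427 → 3 decimal places, 543.4091 → 4 decimal places, 598.4 → 1 decimal place; limit is 1.
Rounded to 1 decimal place: 1146.2 s.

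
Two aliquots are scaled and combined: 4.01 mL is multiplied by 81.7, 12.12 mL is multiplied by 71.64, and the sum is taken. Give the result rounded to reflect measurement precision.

1196 mL

4.01 × 81.7 = 327.617 → 328 mL (3 s.f., last digit at the 10^0 place).
12.12 × 71.64 = 868.2768 → 868.3 mL (4 s.f., last digit at the 10^-1 place).
Sum: 1195.8938 mL; keep the coarser place, 10^0.
Result: 1196 mL.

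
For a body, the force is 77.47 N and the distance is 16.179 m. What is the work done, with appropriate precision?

work done = 77.47 N × 16.179 m = 1253.38713 J.
77.47 has 4 significant figures; 16.179 has 5.
Division/multiplication keeps the fewest: 4 significant figures.
Rounded: 1253 J.

1253 J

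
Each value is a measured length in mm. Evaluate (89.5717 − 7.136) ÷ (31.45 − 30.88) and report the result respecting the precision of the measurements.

1.4 × 10²

89.5717 − 7.136 = 82.4357, limited to 3 d.p. → 5 s.f.; 31.45 − 30.88 = 0.57, limited to 2 d.p. → 2 s.f.
Carrying full precision, 82.4357 ÷ 0.57 = 144.624035088…; keep min(5, 2) = 2 s.f.
Rounded to 2 significant figures: 1.4 × 10².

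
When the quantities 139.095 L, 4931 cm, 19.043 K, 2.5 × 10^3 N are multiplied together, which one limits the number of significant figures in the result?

2.5 × 10^3 N

139.095 L → 6 s.f.; 4931 cm → 4 s.f.; 19.043 K → 5 s.f.; 2.5 × 10^3 N → 2 s.f.
The fewest is 2 significant figures, from 2.5 × 10^3 N.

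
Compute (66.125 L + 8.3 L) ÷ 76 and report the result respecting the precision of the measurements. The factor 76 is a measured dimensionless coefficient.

66.125 L + 8.3 L = 74.425 L; the sum is limited to 1 decimal place (3 s.f.).
Carrying full precision, 74.425 ÷ 76 = 0.979276315789… L; 76 has 2 s.f., so the result keeps min(3, 2) = 2 s.f.
Rounded to 2 significant figures: 0.98 L.

0.98 L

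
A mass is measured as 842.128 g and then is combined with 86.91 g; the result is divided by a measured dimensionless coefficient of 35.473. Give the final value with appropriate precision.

26.190 g

842.128 g + 86.91 g = 929.038 g; the sum is limited to 2 decimal places (5 s.f.).
Carrying full precision, 929.038 ÷ 35.473 = 26.1900036648… g; 35.473 has 5 s.f., so the result keeps min(5, 5) = 5 s.f.
Rounded to 5 significant figures: 26.190 g.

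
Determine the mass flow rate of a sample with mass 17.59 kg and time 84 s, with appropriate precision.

mass flow rate = 17.59 kg ÷ 84 s = 0.209404761905… kg/s.
17.59 has 4 significant figures; 84 has 2.
Division/multiplication keeps the fewest: 2 significant figures.
Rounded: 0.21 kg/s.

0.21 kg/s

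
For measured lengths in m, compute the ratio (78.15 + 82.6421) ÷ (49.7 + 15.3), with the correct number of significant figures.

2.47

78.15 + 82.6421 = 160.7921, limited to 2 d.p. → 5 s.f.; 49.7 + 15.3 = 65.0, limited to 1 d.p. → 3 s.f.
Carrying full precision, 160.7921 ÷ 65.0 = 2.47372461538…; keep min(5, 3) = 3 s.f.
Rounded to 3 significant figures: 2.47.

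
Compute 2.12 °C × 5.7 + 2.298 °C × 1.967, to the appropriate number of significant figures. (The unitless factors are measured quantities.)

17 °C

2.12 × 5.7 = 12.084 → 12 °C (2 s.f., last digit at the 10^0 place).
2.298 × 1.967 = 4.520166 → 4.520 °C (4 s.f., last digit at the 10^-3 place).
Sum: 16.604166 °C; keep the coarser place, 10^0.
Result: 17 °C.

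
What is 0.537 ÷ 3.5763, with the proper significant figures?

0.537 ÷ 3.5763 = 0.150155188323…
Multiplication/division keeps the fewest significant figures: 0.537 → 3 s.f., 3.5763 → 5 s.f.; limit is 3.
Rounded to 3 significant figures: 0.150.

0.150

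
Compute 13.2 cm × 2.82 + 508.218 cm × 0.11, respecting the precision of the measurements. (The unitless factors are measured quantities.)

13.2 × 2.82 = 37.224 → 37.2 cm (3 s.f., last digit at the 10^-1 place).
508.218 × 0.11 = 55.90398 → 56 cm (2 s.f., last digit at the 10^0 place).
Sum: 93.12798 cm; keep the coarser place, 10^0.
Result: 93 cm.

93 cm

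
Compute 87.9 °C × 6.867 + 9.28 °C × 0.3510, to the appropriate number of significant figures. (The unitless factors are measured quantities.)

607 °C

87.9 × 6.867 = 603.6093 → 604 °C (3 s.f., last digit at the 10^0 place).
9.28 × 0.3510 = 3.25728 → 3.26 °C (3 s.f., last digit at the 10^-2 place).
Sum: 606.86658 °C; keep the coarser place, 10^0.
Result: 607 °C.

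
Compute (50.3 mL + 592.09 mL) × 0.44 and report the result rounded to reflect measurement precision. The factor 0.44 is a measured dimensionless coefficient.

50.3 mL + 592.09 mL = 642.39 mL; the sum is limited to 1 decimal place (4 s.f.).
Carrying full precision, 642.39 × 0.44 = 282.6516 mL; 0.44 has 2 s.f., so the result keeps min(4, 2) = 2 s.f.
Rounded to 2 significant figures: 2.8 × 10^2 mL.

2.8 × 10^2 mL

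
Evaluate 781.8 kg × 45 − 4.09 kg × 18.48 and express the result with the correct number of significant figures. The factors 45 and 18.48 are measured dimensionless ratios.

3.5 × 10⁴ kg

781.8 × 45 = 35181 → 3.5 × 10⁴ kg (2 s.f., last digit at the 10^3 place).
4.09 × 18.48 = 75.5832 → 75.6 kg (3 s.f., last digit at the 10^-1 place).
Difference: 35105.4168 kg; keep the coarser place, 10^3.
Result: 3.5 × 10⁴ kg.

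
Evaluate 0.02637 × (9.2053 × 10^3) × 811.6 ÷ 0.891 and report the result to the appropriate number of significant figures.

0.02637 × (9.2053 × 10^3) × 811.6 ÷ 0.891 = 221112.049863…
Multiplication/division keeps the fewest significant figures: 0.02637 → 4 s.f., 9.2053 × 10^3 → 5 s.f., 811.6 → 4 s.f., 0.891 → 3 s.f.; limit is 3.
Rounded to 3 significant figures: 2.21 × 10^5.

2.21 × 10^5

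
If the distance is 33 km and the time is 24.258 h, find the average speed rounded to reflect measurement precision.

average speed = 33 km ÷ 24.258 h = 1.36037595845… km/h.
33 has 2 significant figures; 24.258 has 5.
Division/multiplication keeps the fewest: 2 significant figures.
Rounded: 1.4 km/h.

1.4 km/h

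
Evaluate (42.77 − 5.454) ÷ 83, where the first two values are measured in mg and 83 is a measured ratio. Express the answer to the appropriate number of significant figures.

42.77 mg − 5.454 mg = 37.316 mg; the difference is limited to 2 decimal places (4 s.f.).
Carrying full precision, 37.316 ÷ 83 = 0.449590361446… mg; 83 has 2 s.f., so the result keeps min(4, 2) = 2 s.f.
Rounded to 2 significant figures: 0.45 mg.

0.45 mg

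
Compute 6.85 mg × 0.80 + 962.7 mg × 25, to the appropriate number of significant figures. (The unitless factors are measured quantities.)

2.4 × 10⁴ mg

6.85 × 0.80 = 5.48 → 5.5 mg (2 s.f., last digit at the 10^-1 place).
962.7 × 25 = 24067.5 → 2.4 × 10⁴ mg (2 s.f., last digit at the 10^3 place).
Sum: 24072.98 mg; keep the coarser place, 10^3.
Result: 2.4 × 10⁴ mg.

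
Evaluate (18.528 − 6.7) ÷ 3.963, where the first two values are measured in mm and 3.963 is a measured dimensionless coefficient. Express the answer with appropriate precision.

18.528 mm − 6.7 mm = 11.828 mm; the difference is limited to 1 decimal place (3 s.f.).
Carrying full precision, 11.828 ÷ 3.963 = 2.98460762049… mm; 3.963 has 4 s.f., so the result keeps min(3, 4) = 3 s.f.
Rounded to 3 significant figures: 2.98 mm.

2.98 mm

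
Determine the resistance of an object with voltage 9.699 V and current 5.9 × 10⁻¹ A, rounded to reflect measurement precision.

16 Ω

resistance = 9.699 V ÷ 5.9 × 10⁻¹ A = 16.4389830508… Ω.
9.699 has 4 significant figures; 5.9 × 10⁻¹ has 2.
Division/multiplication keeps the fewest: 2 significant figures.
Rounded: 16 Ω.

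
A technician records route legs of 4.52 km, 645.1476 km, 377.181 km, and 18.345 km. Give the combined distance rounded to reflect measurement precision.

4.52 km + 645.1476 km + 377.181 km + 18.345 km = 1045.1936 km.
Addition/subtraction keeps the fewest decimal places: 4.52 → 2 decimal places, 645.1476 → 4 decimal places, 377.181 → 3 decimal places, 18.345 → 3 decimal places; limit is 2.
Rounded to 2 decimal places: 1045.19 km.

1045.19 km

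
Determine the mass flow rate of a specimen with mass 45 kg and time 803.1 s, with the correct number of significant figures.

0.056 kg/s

mass flow rate = 45 kg ÷ 803.1 s = 0.0560328726186… kg/s.
45 has 2 significant figures; 803.1 has 4.
Division/multiplication keeps the fewest: 2 significant figures.
Rounded: 0.056 kg/s.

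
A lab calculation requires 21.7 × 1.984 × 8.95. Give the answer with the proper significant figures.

21.7 × 1.984 × 8.95 = 385.32256
Multiplication/division keeps the fewest significant figures: 21.7 → 3 s.f., 1.984 → 4 s.f., 8.95 → 3 s.f.; limit is 3.
Rounded to 3 significant figures: 385.

385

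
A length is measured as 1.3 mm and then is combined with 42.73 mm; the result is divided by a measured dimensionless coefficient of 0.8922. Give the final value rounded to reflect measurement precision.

1.3 mm + 42.73 mm = 44.03 mm; the sum is limited to 1 decimal place (3 s.f.).
Carrying full precision, 44.03 ÷ 0.8922 = 49.3499215423… mm; 0.8922 has 4 s.f., so the result keeps min(3, 4) = 3 s.f.
Rounded to 3 significant figures: 49.3 mm.

49.3 mm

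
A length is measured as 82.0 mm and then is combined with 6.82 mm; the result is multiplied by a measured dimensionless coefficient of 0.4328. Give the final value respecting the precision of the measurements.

82.0 mm + 6.82 mm = 88.82 mm; the sum is limited to 1 decimal place (3 s.f.).
Carrying full precision, 88.82 × 0.4328 = 38.441296 mm; 0.4328 has 4 s.f., so the result keeps min(3, 4) = 3 s.f.
Rounded to 3 significant figures: 38.4 mm.

38.4 mm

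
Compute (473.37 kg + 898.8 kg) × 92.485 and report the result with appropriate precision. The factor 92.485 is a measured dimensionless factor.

1.2691 × 10^5 kg

473.37 kg + 898.8 kg = 1372.17 kg; the sum is limited to 1 decimal place (5 s.f.).
Carrying full precision, 1372.17 × 92.485 = 126905.14245 kg; 92.485 has 5 s.f., so the result keeps min(5, 5) = 5 s.f.
Rounded to 5 significant figures: 1.2691 × 10^5 kg.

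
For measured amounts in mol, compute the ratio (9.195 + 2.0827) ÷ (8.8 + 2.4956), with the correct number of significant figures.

0.998

9.195 + 2.0827 = 11.2777, limited to 3 d.p. → 5 s.f.; 8.8 + 2.4956 = 11.2956, limited to 1 d.p. → 3 s.f.
Carrying full precision, 11.2777 ÷ 11.2956 = 0.998415312157…; keep min(5, 3) = 3 s.f.
Rounded to 3 significant figures: 0.998.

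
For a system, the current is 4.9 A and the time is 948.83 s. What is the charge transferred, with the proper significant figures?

charge transferred = 4.9 A × 948.83 s = 4649.267 C.
4.9 has 2 significant figures; 948.83 has 5.
Division/multiplication keeps the fewest: 2 significant figures.
Rounded: 4.6 × 10^3 C.

4.6 × 10^3 C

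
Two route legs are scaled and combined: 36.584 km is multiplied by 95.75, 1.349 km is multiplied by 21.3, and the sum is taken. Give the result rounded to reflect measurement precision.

36.584 × 95.75 = 3502.918 → 3503 km (4 s.f., last digit at the 10^0 place).
1.349 × 21.3 = 28.7337 → 28.7 km (3 s.f., last digit at the 10^-1 place).
Sum: 3531.6517 km; keep the coarser place, 10^0.
Result: 3532 km.

3532 km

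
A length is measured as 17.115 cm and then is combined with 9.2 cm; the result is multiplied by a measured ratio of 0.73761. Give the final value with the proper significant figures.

19.4 cm

17.115 cm + 9.2 cm = 26.315 cm; the sum is limited to 1 decimal place (3 s.f.).
Carrying full precision, 26.315 × 0.73761 = 19.41020715 cm; 0.73761 has 5 s.f., so the result keeps min(3, 5) = 3 s.f.
Rounded to 3 significant figures: 19.4 cm.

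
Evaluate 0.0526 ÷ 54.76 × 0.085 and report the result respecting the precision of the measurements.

8.2 × 10⁻⁵

0.0526 ÷ 54.76 × 0.085 = 0.0000816471877283…
Multiplication/division keeps the fewest significant figures: 0.0526 → 3 s.f., 54.76 → 4 s.f., 0.085 → 2 s.f.; limit is 2.
Rounded to 2 significant figures: 8.2 × 10⁻⁵.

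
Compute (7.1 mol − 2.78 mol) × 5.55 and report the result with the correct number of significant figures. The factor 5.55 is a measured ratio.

24 mol

7.1 mol − 2.78 mol = 4.32 mol; the difference is limited to 1 decimal place (2 s.f.).
Carrying full precision, 4.32 × 5.55 = 23.976 mol; 5.55 has 3 s.f., so the result keeps min(2, 3) = 2 s.f.
Rounded to 2 significant figures: 24 mol.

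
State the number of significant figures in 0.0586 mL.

3

0.0586: leading zeros are not significant.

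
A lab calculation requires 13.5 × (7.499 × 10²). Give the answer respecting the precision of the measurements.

1.01 × 10⁴

13.5 × (7.499 × 10²) = 10123.65
Multiplication/division keeps the fewest significant figures: 13.5 → 3 s.f., 7.499 × 10² → 4 s.f.; limit is 3.
Rounded to 3 significant figures: 1.01 × 10⁴.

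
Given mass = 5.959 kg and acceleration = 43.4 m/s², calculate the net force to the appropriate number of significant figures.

net force = 5.959 kg × 43.4 m/s² = 258.6206 N.
5.959 has 4 significant figures; 43.4 has 3.
Division/multiplication keeps the fewest: 3 significant figures.
Rounded: 2.59 × 10^2 N.

2.59 × 10^2 N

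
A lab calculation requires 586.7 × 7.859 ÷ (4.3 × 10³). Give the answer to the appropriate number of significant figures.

586.7 × 7.859 ÷ (4.3 × 10³) = 1.0722965814…
Multiplication/division keeps the fewest significant figures: 586.7 → 4 s.f., 7.859 → 4 s.f., 4.3 × 10³ → 2 s.f.; limit is 2.
Rounded to 2 significant figures: 1.1.

1.1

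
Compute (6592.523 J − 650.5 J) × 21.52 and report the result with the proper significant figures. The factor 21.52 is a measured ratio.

1.279 × 10^5 J

6592.523 J − 650.5 J = 5942.023 J; the difference is limited to 1 decimal place (5 s.f.).
Carrying full precision, 5942.023 × 21.52 = 127872.33496 J; 21.52 has 4 s.f., so the result keeps min(5, 4) = 4 s.f.
Rounded to 4 significant figures: 1.279 × 10^5 J.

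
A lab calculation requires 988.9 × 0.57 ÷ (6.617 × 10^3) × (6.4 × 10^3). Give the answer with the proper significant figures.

5.5 × 10^2

988.9 × 0.57 ÷ (6.617 × 10^3) × (6.4 × 10^3) = 545.187728578…
Multiplication/division keeps the fewest significant figures: 988.9 → 4 s.f., 0.57 → 2 s.f., 6.617 × 10^3 → 4 s.f., 6.4 × 10^3 → 2 s.f.; limit is 2.
Rounded to 2 significant figures: 5.5 × 10^2.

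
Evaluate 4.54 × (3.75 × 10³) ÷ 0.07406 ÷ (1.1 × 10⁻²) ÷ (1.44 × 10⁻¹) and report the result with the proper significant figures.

4.54 × (3.75 × 10³) ÷ 0.07406 ÷ (1.1 × 10⁻²) ÷ (1.44 × 10⁻¹) = 145127005.949…
Multiplication/division keeps the fewest significant figures: 4.54 → 3 s.f., 3.75 × 10³ → 3 s.f., 0.07406 → 4 s.f., 1.1 × 10⁻² → 2 s.f., 1.44 × 10⁻¹ → 3 s.f.; limit is 2.
Rounded to 2 significant figures: 1.5 × 10⁸.

1.5 × 10⁸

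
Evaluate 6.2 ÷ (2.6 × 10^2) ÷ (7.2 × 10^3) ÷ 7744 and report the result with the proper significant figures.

6.2 ÷ (2.6 × 10^2) ÷ (7.2 × 10^3) ÷ 7744 = 4.27681535636 × 10^-10…
Multiplication/division keeps the fewest significant figures: 6.2 → 2 s.f., 2.6 × 10^2 → 2 s.f., 7.2 × 10^3 → 2 s.f., 7744 → 4 s.f.; limit is 2.
Rounded to 2 significant figures: 4.3 × 10^-10.

4.3 × 10^-10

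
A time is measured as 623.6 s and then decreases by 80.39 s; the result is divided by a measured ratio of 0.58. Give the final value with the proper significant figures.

9.4 × 10² s

623.6 s − 80.39 s = 543.21 s; the difference is limited to 1 decimal place (4 s.f.).
Carrying full precision, 543.21 ÷ 0.58 = 936.568965517… s; 0.58 has 2 s.f., so the result keeps min(4, 2) = 2 s.f.
Rounded to 2 significant figures: 9.4 × 10² s.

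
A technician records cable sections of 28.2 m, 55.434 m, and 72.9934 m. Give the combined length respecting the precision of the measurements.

156.6 m

28.2 m + 55.434 m + 72.9934 m = 156.6274 m.
Addition/subtraction keeps the fewest decimal places: 28.2 → 1 decimal place, 55.434 → 3 decimal places, 72.9934 → 4 decimal places; limit is 1.
Rounded to 1 decimal place: 156.6 m.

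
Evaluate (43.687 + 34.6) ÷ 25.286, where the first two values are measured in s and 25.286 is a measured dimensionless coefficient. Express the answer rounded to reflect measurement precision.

43.687 s + 34.6 s = 78.287 s; the sum is limited to 1 decimal place (3 s.f.).
Carrying full precision, 78.287 ÷ 25.286 = 3.09606106146… s; 25.286 has 5 s.f., so the result keeps min(3, 5) = 3 s.f.
Rounded to 3 significant figures: 3.10 s.

3.10 s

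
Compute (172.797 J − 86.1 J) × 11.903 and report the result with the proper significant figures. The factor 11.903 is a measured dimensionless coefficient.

172.797 J − 86.1 J = 86.697 J; the difference is limited to 1 decimal place (3 s.f.).
Carrying full precision, 86.697 × 11.903 = 1031.954391 J; 11.903 has 5 s.f., so the result keeps min(3, 5) = 3 s.f.
Rounded to 3 significant figures: 1.03 × 10³ J.

1.03 × 10³ J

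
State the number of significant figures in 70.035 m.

5

70.035: zeros between nonzero digits are significant.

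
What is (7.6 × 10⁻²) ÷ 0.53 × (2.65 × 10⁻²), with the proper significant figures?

0.0038

(7.6 × 10⁻²) ÷ 0.53 × (2.65 × 10⁻²) = 0.0038…
Multiplication/division keeps the fewest significant figures: 7.6 × 10⁻² → 2 s.f., 0.53 → 2 s.f., 2.65 × 10⁻² → 3 s.f.; limit is 2.
Rounded to 2 significant figures: 0.0038.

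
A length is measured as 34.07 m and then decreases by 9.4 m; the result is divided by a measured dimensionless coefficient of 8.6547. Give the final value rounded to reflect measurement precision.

2.85 m

34.07 m − 9.4 m = 24.67 m; the difference is limited to 1 decimal place (3 s.f.).
Carrying full precision, 24.67 ÷ 8.6547 = 2.85047430876… m; 8.6547 has 5 s.f., so the result keeps min(3, 5) = 3 s.f.
Rounded to 3 significant figures: 2.85 m.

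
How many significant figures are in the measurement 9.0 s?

9.0: trailing zeros after a decimal point are significant.

2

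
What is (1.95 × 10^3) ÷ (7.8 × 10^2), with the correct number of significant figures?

(1.95 × 10^3) ÷ (7.8 × 10^2) = 2.5
Multiplication/division keeps the fewest significant figures: 1.95 × 10^3 → 3 s.f., 7.8 × 10^2 → 2 s.f.; limit is 2.
Rounded to 2 significant figures: 2.5.

2.5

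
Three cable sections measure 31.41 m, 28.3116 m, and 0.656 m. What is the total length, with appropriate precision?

60.38 m

31.41 m + 28.3116 m + 0.656 m = 60.3776 m.
Addition/subtraction keeps the fewest decimal places: 31.41 → 2 decimal places, 28.3116 → 4 decimal places, 0.656 → 3 decimal places; limit is 2.
Rounded to 2 decimal places: 60.38 m.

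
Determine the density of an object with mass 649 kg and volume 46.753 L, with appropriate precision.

13.9 kg/L

density = 649 kg ÷ 46.753 L = 13.8814621522… kg/L.
649 has 3 significant figures; 46.753 has 5.
Division/multiplication keeps the fewest: 3 significant figures.
Rounded: 13.9 kg/L.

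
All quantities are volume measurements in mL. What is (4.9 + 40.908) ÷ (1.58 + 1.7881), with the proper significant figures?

4.9 + 40.908 = 45.808, limited to 1 d.p. → 3 s.f.; 1.58 + 1.7881 = 3.3681, limited to 2 d.p. → 3 s.f.
Carrying full precision, 45.808 ÷ 3.3681 = 13.6005463021…; keep min(3, 3) = 3 s.f.
Rounded to 3 significant figures: 13.6.

13.6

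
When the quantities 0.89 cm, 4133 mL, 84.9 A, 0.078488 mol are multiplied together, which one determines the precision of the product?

0.89 cm → 2 s.f.; 4133 mL → 4 s.f.; 84.9 A → 3 s.f.; 0.078488 mol → 5 s.f.
The fewest is 2 significant figures, from 0.89 cm.

0.89 cm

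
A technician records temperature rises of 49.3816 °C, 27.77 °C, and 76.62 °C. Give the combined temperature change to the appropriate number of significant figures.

153.77 °C

49.3816 °C + 27.77 °C + 76.62 °C = 153.7716 °C.
Addition/subtraction keeps the fewest decimal places: 49.3816 → 4 decimal places, 27.77 → 2 decimal places, 76.62 → 2 decimal places; limit is 2.
Rounded to 2 decimal places: 153.77 °C.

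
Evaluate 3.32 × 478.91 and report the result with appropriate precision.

1.59 × 10^3

3.32 × 478.91 = 1589.9812
Multiplication/division keeps the fewest significant figures: 3.32 → 3 s.f., 478.91 → 5 s.f.; limit is 3.
Rounded to 3 significant figures: 1.59 × 10^3.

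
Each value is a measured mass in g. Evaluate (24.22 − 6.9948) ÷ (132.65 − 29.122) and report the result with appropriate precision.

24.22 − 6.9948 = 17.2252, limited to 2 d.p. → 4 s.f.; 132.65 − 29.122 = 103.528, limited to 2 d.p. → 5 s.f.
Carrying full precision, 17.2252 ÷ 103.528 = 0.166382041573…; keep min(4, 5) = 4 s.f.
Rounded to 4 significant figures: 1.664 × 10^-1.

1.664 × 10^-1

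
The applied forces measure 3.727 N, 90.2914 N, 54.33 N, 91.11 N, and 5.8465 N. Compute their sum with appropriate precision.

245.30 N

3.727 N + 90.2914 N + 54.33 N + 91.11 N + 5.8465 N = 245.3049 N.
Addition/subtraction keeps the fewest decimal places: 3.727 → 3 decimal places, 90.2914 → 4 decimal places, 54.33 → 2 decimal places, 91.11 → 2 decimal places, 5.8465 → 4 decimal places; limit is 2.
Rounded to 2 decimal places: 245.30 N.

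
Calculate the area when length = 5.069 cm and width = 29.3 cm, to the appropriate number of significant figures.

149 cm²

area = 5.069 cm × 29.3 cm = 148.5217 cm².
5.069 has 4 significant figures; 29.3 has 3.
Division/multiplication keeps the fewest: 3 significant figures.
Rounded: 149 cm².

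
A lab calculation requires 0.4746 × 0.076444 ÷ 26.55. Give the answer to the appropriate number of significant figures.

0.4746 × 0.076444 ÷ 26.55 = 0.00136649048588…
Multiplication/division keeps the fewest significant figures: 0.4746 → 4 s.f., 0.076444 → 5 s.f., 26.55 → 4 s.f.; limit is 4.
Rounded to 4 significant figures: 0.001366.

0.001366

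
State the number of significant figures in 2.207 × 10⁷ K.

4

2.207 × 10⁷: in scientific notation every digit of the coefficient is significant.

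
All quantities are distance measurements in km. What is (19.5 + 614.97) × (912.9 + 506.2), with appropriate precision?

9.004 × 10⁵ km²

19.5 + 614.97 = 634.47, limited to 1 d.p. → 4 s.f.; 912.9 + 506.2 = 1419.1, limited to 1 d.p. → 5 s.f.
Carrying full precision, 634.47 × 1419.1 = 900376.377; keep min(4, 5) = 4 s.f.
Rounded to 4 significant figures: 9.004 × 10⁵ km².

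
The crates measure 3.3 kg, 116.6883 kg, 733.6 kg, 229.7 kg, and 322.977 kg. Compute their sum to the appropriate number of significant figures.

3.3 kg + 116.6883 kg + 733.6 kg + 229.7 kg + 322.977 kg = 1406.2653 kg.
Addition/subtraction keeps the fewest decimal places: 3.3 → 1 decimal place, 116.6883 → 4 decimal places, 733.6 → 1 decimal place, 229.7 → 1 decimal place, 322.977 → 3 decimal places; limit is 1.
Rounded to 1 decimal place: 1406.3 kg.

1406.3 kg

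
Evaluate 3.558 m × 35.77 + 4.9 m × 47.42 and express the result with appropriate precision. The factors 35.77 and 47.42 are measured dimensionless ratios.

3.6 × 10^2 m

3.558 × 35.77 = 127.26966 → 1.273 × 10^2 m (4 s.f., last digit at the 10^-1 place).
4.9 × 47.42 = 232.358 → 2.3 × 10^2 m (2 s.f., last digit at the 10^1 place).
Sum: 359.62766 m; keep the coarser place, 10^1.
Result: 3.6 × 10^2 m.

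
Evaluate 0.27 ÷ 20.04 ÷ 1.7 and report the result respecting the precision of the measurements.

0.0079

0.27 ÷ 20.04 ÷ 1.7 = 0.00792532581895…
Multiplication/division keeps the fewest significant figures: 0.27 → 2 s.f., 20.04 → 4 s.f., 1.7 → 2 s.f.; limit is 2.
Rounded to 2 significant figures: 0.0079.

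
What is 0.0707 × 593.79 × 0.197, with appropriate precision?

8.27

0.0707 × 593.79 × 0.197 = 8.270247741
Multiplication/division keeps the fewest significant figures: 0.0707 → 3 s.f., 593.79 → 5 s.f., 0.197 → 3 s.f.; limit is 3.
Rounded to 3 significant figures: 8.27.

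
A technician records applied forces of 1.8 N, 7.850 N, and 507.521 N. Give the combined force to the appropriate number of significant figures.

1.8 N + 7.850 N + 507.521 N = 517.171 N.
Addition/subtraction keeps the fewest decimal places: 1.8 → 1 decimal place, 7.850 → 3 decimal places, 507.521 → 3 decimal places; limit is 1.
Rounded to 1 decimal place: 517.2 N.

517.2 N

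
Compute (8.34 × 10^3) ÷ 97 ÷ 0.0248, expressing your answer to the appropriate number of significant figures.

(8.34 × 10^3) ÷ 97 ÷ 0.0248 = 3466.91054207…
Multiplication/division keeps the fewest significant figures: 8.34 × 10^3 → 3 s.f., 97 → 2 s.f., 0.0248 → 3 s.f.; limit is 2.
Rounded to 2 significant figures: 3.5 × 10^3.

3.5 × 10^3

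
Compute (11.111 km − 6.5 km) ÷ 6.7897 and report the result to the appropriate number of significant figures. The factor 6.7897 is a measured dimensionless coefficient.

0.68 km

11.111 km − 6.5 km = 4.611 km; the difference is limited to 1 decimal place (2 s.f.).
Carrying full precision, 4.611 ÷ 6.7897 = 0.679116897654… km; 6.7897 has 5 s.f., so the result keeps min(2, 5) = 2 s.f.
Rounded to 2 significant figures: 0.68 km.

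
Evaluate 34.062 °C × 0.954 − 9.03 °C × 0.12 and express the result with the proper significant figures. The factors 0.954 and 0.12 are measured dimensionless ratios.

31.4 °C

34.062 × 0.954 = 32.495148 → 32.5 °C (3 s.f., last digit at the 10^-1 place).
9.03 × 0.12 = 1.0836 → 1.1 °C (2 s.f., last digit at the 10^-1 place).
Difference: 31.411548 °C; keep the coarser place, 10^-1.
Result: 31.4 °C.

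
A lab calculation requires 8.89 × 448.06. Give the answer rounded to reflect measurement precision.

3.98 × 10³

8.89 × 448.06 = 3983.2534
Multiplication/division keeps the fewest significant figures: 8.89 → 3 s.f., 448.06 → 5 s.f.; limit is 3.
Rounded to 3 significant figures: 3.98 × 10³.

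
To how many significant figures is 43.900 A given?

5

43.900: trailing zeros after a decimal point are significant.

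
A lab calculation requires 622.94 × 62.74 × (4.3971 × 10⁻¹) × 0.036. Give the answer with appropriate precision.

6.2 × 10²

622.94 × 62.74 × (4.3971 × 10⁻¹) × 0.036 = 618.670739516…
Multiplication/division keeps the fewest significant figures: 622.94 → 5 s.f., 62.74 → 4 s.f., 4.3971 × 10⁻¹ → 5 s.f., 0.036 → 2 s.f.; limit is 2.
Rounded to 2 significant figures: 6.2 × 10².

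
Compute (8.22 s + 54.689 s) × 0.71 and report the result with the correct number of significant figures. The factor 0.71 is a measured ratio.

8.22 s + 54.689 s = 62.909 s; the sum is limited to 2 decimal places (4 s.f.).
Carrying full precision, 62.909 × 0.71 = 44.66539 s; 0.71 has 2 s.f., so the result keeps min(4, 2) = 2 s.f.
Rounded to 2 significant figures: 45 s.

45 s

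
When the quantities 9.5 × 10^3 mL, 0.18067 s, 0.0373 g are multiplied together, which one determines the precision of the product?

9.5 × 10^3 mL → 2 s.f.; 0.18067 s → 5 s.f.; 0.0373 g → 3 s.f.
The fewest is 2 significant figures, from 9.5 × 10^3 mL.

9.5 × 10^3 mL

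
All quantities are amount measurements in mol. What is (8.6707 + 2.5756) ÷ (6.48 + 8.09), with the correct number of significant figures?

0.7719

8.6707 + 2.5756 = 11.2463, limited to 4 d.p. → 6 s.f.; 6.48 + 8.09 = 14.57, limited to 2 d.p. → 4 s.f.
Carrying full precision, 11.2463 ÷ 14.57 = 0.771880576527…; keep min(6, 4) = 4 s.f.
Rounded to 4 significant figures: 0.7719.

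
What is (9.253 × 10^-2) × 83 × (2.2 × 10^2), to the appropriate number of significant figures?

(9.253 × 10^-2) × 83 × (2.2 × 10^2) = 1689.5978
Multiplication/division keeps the fewest significant figures: 9.253 × 10^-2 → 4 s.f., 83 → 2 s.f., 2.2 × 10^2 → 2 s.f.; limit is 2.
Rounded to 2 significant figures: 1.7 × 10^3.

1.7 × 10^3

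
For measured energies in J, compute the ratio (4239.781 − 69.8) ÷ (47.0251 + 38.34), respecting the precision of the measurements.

48.85

4239.781 − 69.8 = 4169.981, limited to 1 d.p. → 5 s.f.; 47.0251 + 38.34 = 85.3651, limited to 2 d.p. → 4 s.f.
Carrying full precision, 4169.981 ÷ 85.3651 = 48.8487801221…; keep min(5, 4) = 4 s.f.
Rounded to 4 significant figures: 48.85.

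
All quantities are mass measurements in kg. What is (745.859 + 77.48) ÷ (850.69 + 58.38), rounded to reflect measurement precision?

0.90569

745.859 + 77.48 = 823.339, limited to 2 d.p. → 5 s.f.; 850.69 + 58.38 = 909.07, limited to 2 d.p. → 5 s.f.
Carrying full precision, 823.339 ÷ 909.07 = 0.905693730956…; keep min(5, 5) = 5 s.f.
Rounded to 5 significant figures: 0.90569.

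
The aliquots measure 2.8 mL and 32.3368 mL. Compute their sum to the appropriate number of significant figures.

2.8 mL + 32.3368 mL = 35.1368 mL.
Addition/subtraction keeps the fewest decimal places: 2.8 → 1 decimal place, 32.3368 → 4 decimal places; limit is 1.
Rounded to 1 decimal place: 35.1 mL.

35.1 mL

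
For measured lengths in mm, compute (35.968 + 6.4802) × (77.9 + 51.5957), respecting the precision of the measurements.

5497 mm²

35.968 + 6.4802 = 42.4482, limited to 3 d.p. → 5 s.f.; 77.9 + 51.5957 = 129.4957, limited to 1 d.p. → 4 s.f.
Carrying full precision, 42.4482 × 129.4957 = 5496.85937274; keep min(5, 4) = 4 s.f.
Rounded to 4 significant figures: 5497 mm².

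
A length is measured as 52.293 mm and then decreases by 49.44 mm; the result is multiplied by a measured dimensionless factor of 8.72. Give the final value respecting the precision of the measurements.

24.9 mm

52.293 mm − 49.44 mm = 2.853 mm; the difference is limited to 2 decimal places (3 s.f.).
Carrying full precision, 2.853 × 8.72 = 24.87816 mm; 8.72 has 3 s.f., so the result keeps min(3, 3) = 3 s.f.
Rounded to 3 significant figures: 24.9 mm.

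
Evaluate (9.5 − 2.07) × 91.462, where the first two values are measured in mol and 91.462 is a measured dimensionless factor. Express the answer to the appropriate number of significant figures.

9.5 mol − 2.07 mol = 7.43 mol; the difference is limited to 1 decimal place (2 s.f.).
Carrying full precision, 7.43 × 91.462 = 679.56266 mol; 91.462 has 5 s.f., so the result keeps min(2, 5) = 2 s.f.
Rounded to 2 significant figures: 6.8 × 10² mol.

6.8 × 10² mol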